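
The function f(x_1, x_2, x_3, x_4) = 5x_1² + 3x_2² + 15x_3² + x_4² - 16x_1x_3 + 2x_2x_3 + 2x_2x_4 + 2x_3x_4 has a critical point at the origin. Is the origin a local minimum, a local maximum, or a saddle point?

The Hessian at the origin is H = [[10, 0, -16, 0], [0, 6, 2, 2], [-16, 2, 30, 2], [0, 2, 2, 2]].
Row-reducing H symmetrically gives the diagonal entries 10, 6, 56/15, 6/7.
So there are 4 positive pivots.
H is positive definite, so the origin is a strict local minimum.

local minimum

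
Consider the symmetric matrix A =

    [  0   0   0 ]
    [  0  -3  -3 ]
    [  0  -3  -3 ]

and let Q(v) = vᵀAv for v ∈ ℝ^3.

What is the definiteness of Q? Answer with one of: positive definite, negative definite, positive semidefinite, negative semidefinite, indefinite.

Congruent diagonalization of A (simultaneous row and column reduction) yields pivots 0, -3, 0.
So there are 1 negative, 2 zero pivots.
Hence Q is negative semidefinite.

negative semidefinite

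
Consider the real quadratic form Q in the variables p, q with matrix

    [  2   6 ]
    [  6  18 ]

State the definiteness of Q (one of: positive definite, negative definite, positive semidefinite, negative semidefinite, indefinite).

For the 2×2 matrix [[2, 6], [6, 18]]: det = 2·18 − (6)² = 0, trace = 20.
det = 0 so one eigenvalue is zero; the form is semidefinite with the sign of the trace.

positive semidefinite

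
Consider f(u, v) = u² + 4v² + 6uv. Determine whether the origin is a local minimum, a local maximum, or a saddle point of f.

The Hessian at the origin is H = [[2, 6], [6, 8]].
det H = 2·8 − (6)² = -20 < 0, so H is indefinite.
Therefore the origin is a saddle point.

saddle point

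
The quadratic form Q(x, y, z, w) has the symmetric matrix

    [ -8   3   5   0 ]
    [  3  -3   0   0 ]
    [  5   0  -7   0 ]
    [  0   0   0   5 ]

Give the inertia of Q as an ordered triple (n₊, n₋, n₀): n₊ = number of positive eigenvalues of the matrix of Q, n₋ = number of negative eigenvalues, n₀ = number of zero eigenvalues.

(1, 3, 0)

Row-reducing A symmetrically gives the diagonal entries -8, -15/8, -2, 5.
So there are 1 positive, 3 negative pivots.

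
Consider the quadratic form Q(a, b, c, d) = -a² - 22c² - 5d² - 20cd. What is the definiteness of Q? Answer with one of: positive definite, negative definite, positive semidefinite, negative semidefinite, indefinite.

negative semidefinite

The associated matrix is A = [[-1, 0, 0, 0], [0, 0, 0, 0], [0, 0, -22, -10], [0, 0, -10, -5]].
Symmetric row and column elimination reduces A to a congruent diagonal form with pivots -1, 0, -22, -5/11.
That gives 3 negative, 1 zero pivots.
Hence Q is negative semidefinite.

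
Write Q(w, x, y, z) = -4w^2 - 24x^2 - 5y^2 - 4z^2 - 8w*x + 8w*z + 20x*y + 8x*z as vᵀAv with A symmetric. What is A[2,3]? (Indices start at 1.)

The coefficient of x·y in Q is 20. For a symmetric A this equals A[2,3] + A[3,2] = 2·A[2,3].
So A[2,3] = 20/2 = 10.

10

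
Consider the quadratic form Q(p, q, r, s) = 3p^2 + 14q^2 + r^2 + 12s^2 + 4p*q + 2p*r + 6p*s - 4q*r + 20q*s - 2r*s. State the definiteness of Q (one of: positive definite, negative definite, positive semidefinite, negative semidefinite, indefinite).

The symmetric matrix of Q is A = [[3, 2, 1, 3], [2, 14, -2, 10], [1, -2, 1, -1], [3, 10, -1, 12]].
Leading principal minors: Δ_1 = 3, Δ_2 = 38, Δ_3 = 4, Δ_4 = 12.
All leading principal minors are positive, so by Sylvester's criterion Q is positive definite.

positive definite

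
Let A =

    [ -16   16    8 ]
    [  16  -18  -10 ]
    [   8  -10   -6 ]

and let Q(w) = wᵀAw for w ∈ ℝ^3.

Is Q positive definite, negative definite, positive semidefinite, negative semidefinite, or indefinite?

Congruent diagonalization of A (simultaneous row and column reduction) yields pivots -16, -2, 0.
That gives 2 negative, 1 zero pivots.
Hence Q is negative semidefinite.

negative semidefinite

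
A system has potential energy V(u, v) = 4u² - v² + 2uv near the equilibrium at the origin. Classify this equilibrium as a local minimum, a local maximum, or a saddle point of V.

The Hessian at the origin is H = [[8, 2], [2, -2]].
det H = 8·-2 − (2)² = -20 < 0, so H is indefinite.
Therefore the origin is a saddle point.

saddle point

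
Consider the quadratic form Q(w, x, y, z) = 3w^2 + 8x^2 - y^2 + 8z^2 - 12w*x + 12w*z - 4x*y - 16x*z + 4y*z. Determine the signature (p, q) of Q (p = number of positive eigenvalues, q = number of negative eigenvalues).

Write A = [[3, -6, 0, 6], [-6, 8, -2, -8], [0, -2, -1, 2], [6, -8, 2, 8]].
Congruent diagonalization of A (simultaneous row and column reduction) yields pivots 3, -4, 0, 0.
So there are 1 positive, 1 negative, 2 zero pivots.

(1, 1)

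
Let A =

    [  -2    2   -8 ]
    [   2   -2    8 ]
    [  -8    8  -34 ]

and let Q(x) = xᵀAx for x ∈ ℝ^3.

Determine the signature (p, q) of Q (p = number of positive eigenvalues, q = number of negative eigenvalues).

(0, 2)

Congruent diagonalization of A (simultaneous row and column reduction) yields pivots -2, 0, -2.
That gives 2 negative, 1 zero pivots.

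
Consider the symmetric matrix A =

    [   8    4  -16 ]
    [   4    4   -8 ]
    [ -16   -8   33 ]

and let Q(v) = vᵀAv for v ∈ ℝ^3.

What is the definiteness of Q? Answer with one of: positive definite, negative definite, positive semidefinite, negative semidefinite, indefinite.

positive definite

Leading principal minors: Δ_1 = 8, Δ_2 = 16, Δ_3 = 16.
All leading principal minors are positive, so by Sylvester's criterion Q is positive definite.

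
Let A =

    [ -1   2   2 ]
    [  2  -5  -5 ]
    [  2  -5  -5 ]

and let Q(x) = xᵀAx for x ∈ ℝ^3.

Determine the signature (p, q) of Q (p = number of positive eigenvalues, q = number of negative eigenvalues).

(0, 2)

Row-reducing A symmetrically gives the diagonal entries -1, -1, 0.
So there are 2 negative, 1 zero pivots.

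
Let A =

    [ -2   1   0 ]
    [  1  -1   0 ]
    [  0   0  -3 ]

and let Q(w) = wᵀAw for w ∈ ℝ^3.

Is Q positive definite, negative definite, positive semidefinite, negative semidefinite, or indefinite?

An LDLᵀ factorisation of A has diagonal entries -2, -1/2, -3.
That gives 3 negative pivots.
Hence Q is negative definite.

negative definite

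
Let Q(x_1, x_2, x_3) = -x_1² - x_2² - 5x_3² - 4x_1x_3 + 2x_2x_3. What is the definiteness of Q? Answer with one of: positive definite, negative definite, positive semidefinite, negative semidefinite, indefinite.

negative semidefinite

The symmetric matrix is A = [[-1, 0, -2], [0, -1, 1], [-2, 1, -5]].
Row-reducing A symmetrically gives the diagonal entries -1, -1, 0.
So there are 2 negative, 1 zero pivots.
Hence Q is negative semidefinite.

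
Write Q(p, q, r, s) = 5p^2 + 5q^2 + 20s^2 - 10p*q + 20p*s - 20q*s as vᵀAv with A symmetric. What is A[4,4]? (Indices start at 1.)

20

The coefficient of s^2 in Q is 20, and that is exactly A[4,4].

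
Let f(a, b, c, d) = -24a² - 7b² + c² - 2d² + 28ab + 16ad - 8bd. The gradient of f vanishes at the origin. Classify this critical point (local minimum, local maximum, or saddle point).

The Hessian at the origin is H = [[-48, 28, 0, 16], [28, -14, 0, -8], [0, 0, 2, 0], [16, -8, 0, -4]].
Congruent diagonalization of H (simultaneous row and column reduction) yields pivots -48, 7/3, 2, 4/7.
So there are 3 positive, 1 negative pivots.
H is indefinite, so the origin is a saddle point.

saddle point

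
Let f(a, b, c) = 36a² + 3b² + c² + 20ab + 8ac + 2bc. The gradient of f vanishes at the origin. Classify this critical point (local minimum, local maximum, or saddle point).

local minimum

The Hessian at the origin is H = [[72, 20, 8], [20, 6, 2], [8, 2, 2]].
An LDLᵀ factorisation of H has diagonal entries 72, 4/9, 1.
That gives 3 positive pivots.
H is positive definite, so the origin is a strict local minimum.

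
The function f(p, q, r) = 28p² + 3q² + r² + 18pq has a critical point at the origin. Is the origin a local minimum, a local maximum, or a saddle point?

local minimum

The Hessian at the origin is H = [[56, 18, 0], [18, 6, 0], [0, 0, 2]].
Symmetric row and column elimination reduces H to a congruent diagonal form with pivots 56, 3/14, 2.
Counting signs: 3 positive.
H is positive definite, so the origin is a strict local minimum.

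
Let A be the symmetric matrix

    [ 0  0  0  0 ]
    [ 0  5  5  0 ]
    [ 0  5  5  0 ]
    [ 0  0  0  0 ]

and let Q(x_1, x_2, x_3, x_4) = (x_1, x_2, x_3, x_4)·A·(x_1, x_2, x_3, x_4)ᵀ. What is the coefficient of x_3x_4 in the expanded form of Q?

The coefficient of x_3x_4 is A[3,4] + A[4,3] = 2·0 = 0.

0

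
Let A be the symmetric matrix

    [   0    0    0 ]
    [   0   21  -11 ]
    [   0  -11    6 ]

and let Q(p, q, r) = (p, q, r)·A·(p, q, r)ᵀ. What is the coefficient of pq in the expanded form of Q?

0

The coefficient of pq is A[1,2] + A[2,1] = 2·0 = 0.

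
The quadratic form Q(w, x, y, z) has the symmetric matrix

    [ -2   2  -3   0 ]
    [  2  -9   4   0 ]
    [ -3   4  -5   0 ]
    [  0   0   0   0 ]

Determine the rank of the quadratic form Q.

3

Applying the same elementary operations to the rows and columns of A produces a congruent diagonal matrix with entries -2, -7, -5/14, 0.
That gives 3 negative, 1 zero pivots.
The rank is the number of nonzero pivots: 3.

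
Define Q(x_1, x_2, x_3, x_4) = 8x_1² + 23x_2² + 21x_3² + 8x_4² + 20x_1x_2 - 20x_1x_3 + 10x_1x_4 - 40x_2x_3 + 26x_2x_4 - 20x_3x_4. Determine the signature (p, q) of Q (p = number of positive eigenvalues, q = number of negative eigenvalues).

Write A = [[8, 10, -10, 5], [10, 23, -20, 13], [-10, -20, 21, -10], [5, 13, -10, 8]].
Symmetric row and column elimination reduces A to a congruent diagonal form with pivots 8, 21/2, 22/7, 15/88.
That gives 4 positive pivots.

(4, 0)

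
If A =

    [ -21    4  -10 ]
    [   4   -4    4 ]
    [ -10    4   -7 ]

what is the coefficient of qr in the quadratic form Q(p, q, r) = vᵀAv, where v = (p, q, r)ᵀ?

8

The coefficient of qr is A[2,3] + A[3,2] = 2·4 = 8.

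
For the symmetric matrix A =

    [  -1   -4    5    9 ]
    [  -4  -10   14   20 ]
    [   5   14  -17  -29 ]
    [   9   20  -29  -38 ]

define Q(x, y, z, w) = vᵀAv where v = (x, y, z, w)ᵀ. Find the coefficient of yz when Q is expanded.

28

The coefficient of yz is A[2,3] + A[3,2] = 2·14 = 28.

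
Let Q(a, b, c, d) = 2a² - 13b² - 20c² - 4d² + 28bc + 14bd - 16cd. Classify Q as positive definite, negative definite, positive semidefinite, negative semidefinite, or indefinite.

The symmetric matrix is A = [[2, 0, 0, 0], [0, -13, 14, 7], [0, 14, -20, -8], [0, 7, -8, -4]].
An LDLᵀ factorisation of A has diagonal entries 2, -13, -64/13, -3/16.
That gives 1 positive, 3 negative pivots.
Hence Q is indefinite.

indefinite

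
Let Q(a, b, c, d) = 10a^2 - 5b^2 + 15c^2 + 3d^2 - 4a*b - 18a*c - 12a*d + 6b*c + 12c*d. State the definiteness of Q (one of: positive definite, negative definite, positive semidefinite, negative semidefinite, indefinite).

Write A = [[10, -2, -9, -6], [-2, -5, 3, 0], [-9, 3, 15, 6], [-6, 0, 6, 3]].
Symmetric row and column elimination reduces A to a congruent diagonal form with pivots 10, -27/5, 43/6, -15/43.
That gives 2 positive, 2 negative pivots.
Hence Q is indefinite.

indefinite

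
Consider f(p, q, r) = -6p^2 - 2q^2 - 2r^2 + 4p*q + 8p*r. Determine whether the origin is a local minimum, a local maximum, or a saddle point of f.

The Hessian at the origin is H = [[-12, 4, 8], [4, -4, 0], [8, 0, -4]].
An LDLᵀ factorisation of H has diagonal entries -12, -8/3, 4.
That gives 1 positive, 2 negative pivots.
H is indefinite, so the origin is a saddle point.

saddle point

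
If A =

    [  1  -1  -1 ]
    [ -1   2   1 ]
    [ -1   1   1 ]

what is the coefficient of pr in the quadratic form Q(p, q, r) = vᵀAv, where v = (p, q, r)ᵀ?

-2

The coefficient of pr is A[1,3] + A[3,1] = 2·(-1) = -2.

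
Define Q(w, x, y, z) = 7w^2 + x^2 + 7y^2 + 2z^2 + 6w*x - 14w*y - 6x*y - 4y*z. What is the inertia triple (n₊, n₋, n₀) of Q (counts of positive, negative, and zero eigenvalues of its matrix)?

(2, 2, 0)

The symmetric matrix is A = [[7, 3, -7, 0], [3, 1, -3, 0], [-7, -3, 7, -2], [0, 0, -2, 2]].
By Sylvester's law of inertia any congruent diagonalization of A has 2 positive, 2 negative and 0 zero entries.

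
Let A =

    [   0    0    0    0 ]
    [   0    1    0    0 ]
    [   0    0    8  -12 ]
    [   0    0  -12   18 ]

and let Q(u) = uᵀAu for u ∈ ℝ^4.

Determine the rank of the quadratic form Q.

Congruent diagonalization of A (simultaneous row and column reduction) yields pivots 0, 1, 8, 0.
So there are 2 positive, 2 zero pivots.
The rank is the number of nonzero pivots: 2.

2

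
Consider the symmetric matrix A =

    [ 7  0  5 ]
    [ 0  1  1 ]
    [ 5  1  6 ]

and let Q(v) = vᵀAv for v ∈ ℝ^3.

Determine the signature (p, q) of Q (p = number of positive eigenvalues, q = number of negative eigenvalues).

Applying the same elementary operations to the rows and columns of A produces a congruent diagonal matrix with entries 7, 1, 10/7.
That gives 3 positive pivots.

(3, 0)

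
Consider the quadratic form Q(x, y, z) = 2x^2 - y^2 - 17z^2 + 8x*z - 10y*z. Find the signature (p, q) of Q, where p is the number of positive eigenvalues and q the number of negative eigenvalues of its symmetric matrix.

(1, 1)

The associated matrix is A = [[2, 0, 4], [0, -1, -5], [4, -5, -17]].
Symmetric row and column elimination reduces A to a congruent diagonal form with pivots 2, -1, 0.
That gives 1 positive, 1 negative, 1 zero pivots.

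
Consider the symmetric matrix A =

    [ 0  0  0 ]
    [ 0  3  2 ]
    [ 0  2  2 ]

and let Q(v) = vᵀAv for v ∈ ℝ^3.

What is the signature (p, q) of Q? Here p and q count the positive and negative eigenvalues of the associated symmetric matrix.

Applying the same elementary operations to the rows and columns of A produces a congruent diagonal matrix with entries 0, 3, 2/3.
That gives 2 positive, 1 zero pivots.

(2, 0)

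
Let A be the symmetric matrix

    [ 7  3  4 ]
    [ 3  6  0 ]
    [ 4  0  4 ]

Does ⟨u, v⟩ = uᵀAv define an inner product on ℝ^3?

Leading principal minors: Δ_1 = 7, Δ_2 = 33, Δ_3 = 36.
All leading principal minors are positive, so by Sylvester's criterion Q is positive definite.
⟨·,·⟩ is an inner product exactly when A is positive definite.

yes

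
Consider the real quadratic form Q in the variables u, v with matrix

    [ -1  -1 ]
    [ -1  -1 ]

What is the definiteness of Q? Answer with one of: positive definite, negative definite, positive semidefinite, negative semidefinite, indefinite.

negative semidefinite

For the 2×2 matrix [[-1, -1], [-1, -1]]: det = -1·-1 − (-1)² = 0, trace = -2.
det = 0 so one eigenvalue is zero; the form is semidefinite with the sign of the trace.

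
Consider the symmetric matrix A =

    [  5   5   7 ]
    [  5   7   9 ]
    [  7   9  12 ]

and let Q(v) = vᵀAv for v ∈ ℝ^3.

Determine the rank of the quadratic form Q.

3

Row-reducing A symmetrically gives the diagonal entries 5, 2, 1/5.
So there are 3 positive pivots.
The rank is the number of nonzero pivots: 3.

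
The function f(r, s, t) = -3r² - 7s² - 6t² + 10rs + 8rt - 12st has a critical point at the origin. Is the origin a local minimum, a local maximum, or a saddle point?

The Hessian at the origin is H = [[-6, 10, 8], [10, -14, -12], [8, -12, -12]].
Symmetric row and column elimination reduces H to a congruent diagonal form with pivots -6, 8/3, -2.
That gives 1 positive, 2 negative pivots.
H is indefinite, so the origin is a saddle point.

saddle point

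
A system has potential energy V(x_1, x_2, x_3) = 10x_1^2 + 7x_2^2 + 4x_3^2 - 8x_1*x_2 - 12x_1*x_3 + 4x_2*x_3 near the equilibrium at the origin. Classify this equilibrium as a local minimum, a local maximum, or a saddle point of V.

local minimum

The Hessian at the origin is H = [[20, -8, -12], [-8, 14, 4], [-12, 4, 8]].
Row-reducing H symmetrically gives the diagonal entries 20, 54/5, 20/27.
That gives 3 positive pivots.
H is positive definite, so the origin is a strict local minimum.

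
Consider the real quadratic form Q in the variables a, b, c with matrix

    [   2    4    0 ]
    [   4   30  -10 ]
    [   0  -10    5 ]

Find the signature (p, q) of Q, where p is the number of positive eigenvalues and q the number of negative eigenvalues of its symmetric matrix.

(3, 0)

Congruent diagonalization of A (simultaneous row and column reduction) yields pivots 2, 22, 5/11.
That gives 3 positive pivots.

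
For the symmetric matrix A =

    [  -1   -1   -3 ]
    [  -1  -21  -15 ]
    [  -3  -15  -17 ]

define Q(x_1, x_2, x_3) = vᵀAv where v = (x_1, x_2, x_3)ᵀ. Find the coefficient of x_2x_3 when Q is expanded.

The coefficient of x_2x_3 is A[2,3] + A[3,2] = 2·(-15) = -30.

-30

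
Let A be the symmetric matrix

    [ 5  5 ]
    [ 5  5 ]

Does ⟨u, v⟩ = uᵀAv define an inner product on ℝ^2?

Symmetric row and column elimination reduces A to a congruent diagonal form with pivots 5, 0.
That gives 1 positive, 1 zero pivots.
Hence Q is positive semidefinite.
⟨·,·⟩ is an inner product exactly when A is positive definite.

no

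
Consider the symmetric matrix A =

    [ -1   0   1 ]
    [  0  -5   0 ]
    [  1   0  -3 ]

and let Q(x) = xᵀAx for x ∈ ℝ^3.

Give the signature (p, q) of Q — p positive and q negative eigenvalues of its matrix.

Applying the same elementary operations to the rows and columns of A produces a congruent diagonal matrix with entries -1, -5, -2.
Counting signs: 3 negative.

(0, 3)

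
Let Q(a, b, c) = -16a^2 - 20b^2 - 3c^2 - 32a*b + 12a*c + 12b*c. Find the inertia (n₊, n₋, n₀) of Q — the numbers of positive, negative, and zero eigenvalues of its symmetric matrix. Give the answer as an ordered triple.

Write A = [[-16, -16, 6], [-16, -20, 6], [6, 6, -3]].
Congruent diagonalization of A (simultaneous row and column reduction) yields pivots -16, -4, -3/4.
So there are 3 negative pivots.

(0, 3, 0)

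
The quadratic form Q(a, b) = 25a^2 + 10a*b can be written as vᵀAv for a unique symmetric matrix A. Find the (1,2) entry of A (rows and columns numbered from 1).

5

The coefficient of a·b in Q is 10. For a symmetric A this equals A[1,2] + A[2,1] = 2·A[1,2].
So A[1,2] = 10/2 = 5.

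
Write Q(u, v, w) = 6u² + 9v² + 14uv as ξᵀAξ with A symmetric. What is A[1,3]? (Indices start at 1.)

0

The coefficient of u·w in Q is 0. For a symmetric A this equals A[1,3] + A[3,1] = 2·A[1,3].
So A[1,3] = 0/2 = 0.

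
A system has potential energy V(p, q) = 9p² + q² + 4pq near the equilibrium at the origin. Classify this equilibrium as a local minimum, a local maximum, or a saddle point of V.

The Hessian at the origin is H = [[18, 4], [4, 2]].
det H = 18·2 − (4)² = 20 > 0 and H[1,1] = 18 > 0, so H is positive definite.
Therefore the origin is a local minimum.

local minimum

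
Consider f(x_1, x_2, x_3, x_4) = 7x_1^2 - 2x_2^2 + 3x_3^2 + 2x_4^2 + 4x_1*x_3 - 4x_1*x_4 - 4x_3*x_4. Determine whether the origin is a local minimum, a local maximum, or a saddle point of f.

saddle point

The Hessian at the origin is H = [[14, 0, 4, -4], [0, -4, 0, 0], [4, 0, 6, -4], [-4, 0, -4, 4]].
Congruent diagonalization of H (simultaneous row and column reduction) yields pivots 14, -4, 34/7, 20/17.
Counting signs: 3 positive, 1 negative.
H is indefinite, so the origin is a saddle point.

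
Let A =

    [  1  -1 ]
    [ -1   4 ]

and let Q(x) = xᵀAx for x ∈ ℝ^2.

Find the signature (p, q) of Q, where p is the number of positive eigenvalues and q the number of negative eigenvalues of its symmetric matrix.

Applying the same elementary operations to the rows and columns of A produces a congruent diagonal matrix with entries 1, 3.
So there are 2 positive pivots.

(2, 0)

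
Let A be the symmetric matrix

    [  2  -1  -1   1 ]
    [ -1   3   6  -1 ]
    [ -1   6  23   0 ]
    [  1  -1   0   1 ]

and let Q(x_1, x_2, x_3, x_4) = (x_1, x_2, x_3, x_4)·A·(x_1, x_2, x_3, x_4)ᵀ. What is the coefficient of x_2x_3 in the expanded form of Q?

12

The coefficient of x_2x_3 is A[2,3] + A[3,2] = 2·6 = 12.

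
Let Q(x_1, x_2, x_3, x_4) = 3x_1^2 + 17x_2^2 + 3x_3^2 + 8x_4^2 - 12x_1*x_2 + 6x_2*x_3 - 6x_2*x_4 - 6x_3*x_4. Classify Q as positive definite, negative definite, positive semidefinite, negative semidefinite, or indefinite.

The symmetric matrix of Q is A = [[3, -6, 0, 0], [-6, 17, 3, -3], [0, 3, 3, -3], [0, -3, -3, 8]].
Leading principal minors: Δ_1 = 3, Δ_2 = 15, Δ_3 = 18, Δ_4 = 90.
All leading principal minors are positive, so by Sylvester's criterion Q is positive definite.

positive definite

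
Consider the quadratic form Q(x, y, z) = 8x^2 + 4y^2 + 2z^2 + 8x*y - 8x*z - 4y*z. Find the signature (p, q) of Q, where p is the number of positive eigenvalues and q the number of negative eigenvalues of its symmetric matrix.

The symmetric matrix is A = [[8, 4, -4], [4, 4, -2], [-4, -2, 2]].
Row-reducing A symmetrically gives the diagonal entries 8, 2, 0.
So there are 2 positive, 1 zero pivots.

(2, 0)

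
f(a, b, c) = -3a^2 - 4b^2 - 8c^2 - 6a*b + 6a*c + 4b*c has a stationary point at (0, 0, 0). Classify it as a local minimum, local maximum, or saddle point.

local maximum

The Hessian at the origin is H = [[-6, -6, 6], [-6, -8, 4], [6, 4, -16]].
Applying the same elementary operations to the rows and columns of H produces a congruent diagonal matrix with entries -6, -2, -8.
So there are 3 negative pivots.
H is negative definite, so the origin is a strict local maximum.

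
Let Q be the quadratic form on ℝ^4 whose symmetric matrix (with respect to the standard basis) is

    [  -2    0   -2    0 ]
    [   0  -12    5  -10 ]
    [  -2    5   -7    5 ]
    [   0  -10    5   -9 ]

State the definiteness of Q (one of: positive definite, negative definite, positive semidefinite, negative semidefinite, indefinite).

negative definite

Leading principal minors: Δ_1 = -2, Δ_2 = 24, Δ_3 = -70, Δ_4 = 30.
The signs alternate starting with Δ_1 < 0, so by Sylvester's criterion Q is negative definite.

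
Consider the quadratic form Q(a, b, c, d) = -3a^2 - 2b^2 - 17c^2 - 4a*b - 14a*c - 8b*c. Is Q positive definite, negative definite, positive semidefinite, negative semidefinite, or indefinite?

The associated matrix is A = [[-3, -2, -7, 0], [-2, -2, -4, 0], [-7, -4, -17, 0], [0, 0, 0, 0]].
Symmetric row and column elimination reduces A to a congruent diagonal form with pivots -3, -2/3, 0, 0.
That gives 2 negative, 2 zero pivots.
Hence Q is negative semidefinite.

negative semidefinite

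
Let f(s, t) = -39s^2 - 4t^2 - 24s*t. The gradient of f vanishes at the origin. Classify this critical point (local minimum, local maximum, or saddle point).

local maximum

The Hessian at the origin is H = [[-78, -24], [-24, -8]].
det H = -78·-8 − (-24)² = 48 > 0 and H[1,1] = -78 < 0, so H is negative definite.
Therefore the origin is a local maximum.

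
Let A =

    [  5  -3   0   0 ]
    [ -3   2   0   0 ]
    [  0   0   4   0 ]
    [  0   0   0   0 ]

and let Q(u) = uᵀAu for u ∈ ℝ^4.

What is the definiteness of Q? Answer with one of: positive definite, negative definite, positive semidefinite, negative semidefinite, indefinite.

Symmetric row and column elimination reduces A to a congruent diagonal form with pivots 5, 1/5, 4, 0.
So there are 3 positive, 1 zero pivots.
Hence Q is positive semidefinite.

positive semidefinite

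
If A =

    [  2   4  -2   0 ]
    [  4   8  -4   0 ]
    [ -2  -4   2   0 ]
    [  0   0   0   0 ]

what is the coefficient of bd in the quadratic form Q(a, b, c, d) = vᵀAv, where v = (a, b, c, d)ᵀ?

0

The coefficient of bd is A[2,4] + A[4,2] = 2·0 = 0.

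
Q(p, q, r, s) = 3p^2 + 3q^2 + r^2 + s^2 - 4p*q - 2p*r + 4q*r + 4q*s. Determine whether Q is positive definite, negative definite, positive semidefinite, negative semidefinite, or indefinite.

The associated matrix is A = [[3, -2, -1, 0], [-2, 3, 2, 2], [-1, 2, 1, 0], [0, 2, 0, 1]].
Congruent diagonalization of A (simultaneous row and column reduction) yields pivots 3, 5/3, -2/5, 5.
Counting signs: 3 positive, 1 negative.
Hence Q is indefinite.

indefinite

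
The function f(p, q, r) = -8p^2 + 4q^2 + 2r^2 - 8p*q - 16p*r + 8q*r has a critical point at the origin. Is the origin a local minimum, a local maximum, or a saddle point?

The Hessian at the origin is H = [[-16, -8, -16], [-8, 8, 8], [-16, 8, 4]].
Row-reducing H symmetrically gives the diagonal entries -16, 12, -4/3.
So there are 1 positive, 2 negative pivots.
H is indefinite, so the origin is a saddle point.

saddle point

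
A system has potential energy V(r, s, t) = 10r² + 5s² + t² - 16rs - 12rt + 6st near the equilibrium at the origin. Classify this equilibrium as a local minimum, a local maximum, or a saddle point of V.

saddle point

The Hessian at the origin is H = [[20, -16, -12], [-16, 10, 6], [-12, 6, 2]].
Symmetric row and column elimination reduces H to a congruent diagonal form with pivots 20, -14/5, -4/7.
Counting signs: 1 positive, 2 negative.
H is indefinite, so the origin is a saddle point.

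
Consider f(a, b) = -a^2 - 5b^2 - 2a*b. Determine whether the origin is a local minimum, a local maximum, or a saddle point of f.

local maximum

The Hessian at the origin is H = [[-2, -2], [-2, -10]].
det H = -2·-10 − (-2)² = 16 > 0 and H[1,1] = -2 < 0, so H is negative definite.
Therefore the origin is a local maximum.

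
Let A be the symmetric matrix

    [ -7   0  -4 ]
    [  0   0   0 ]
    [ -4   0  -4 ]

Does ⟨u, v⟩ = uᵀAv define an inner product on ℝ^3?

Congruent diagonalization of A (simultaneous row and column reduction) yields pivots -7, 0, -12/7.
So there are 2 negative, 1 zero pivots.
Hence Q is negative semidefinite.
⟨·,·⟩ is an inner product exactly when A is positive definite.

no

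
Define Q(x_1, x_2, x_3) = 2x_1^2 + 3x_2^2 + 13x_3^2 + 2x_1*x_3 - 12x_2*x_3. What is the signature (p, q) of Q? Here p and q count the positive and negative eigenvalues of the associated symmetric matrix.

Write A = [[2, 0, 1], [0, 3, -6], [1, -6, 13]].
Applying the same elementary operations to the rows and columns of A produces a congruent diagonal matrix with entries 2, 3, 1/2.
That gives 3 positive pivots.

(3, 0)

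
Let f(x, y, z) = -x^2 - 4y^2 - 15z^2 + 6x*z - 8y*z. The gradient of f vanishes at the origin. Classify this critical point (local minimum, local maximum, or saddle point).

local maximum

The Hessian at the origin is H = [[-2, 0, 6], [0, -8, -8], [6, -8, -30]].
Symmetric row and column elimination reduces H to a congruent diagonal form with pivots -2, -8, -4.
So there are 3 negative pivots.
H is negative definite, so the origin is a strict local maximum.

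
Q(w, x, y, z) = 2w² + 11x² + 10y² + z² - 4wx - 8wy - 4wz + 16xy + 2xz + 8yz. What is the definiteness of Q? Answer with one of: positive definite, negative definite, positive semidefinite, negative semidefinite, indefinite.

indefinite

The associated matrix is A = [[2, -2, -4, -2], [-2, 11, 8, 1], [-4, 8, 10, 4], [-2, 1, 4, 1]].
Symmetric row and column elimination reduces A to a congruent diagonal form with pivots 2, 9, 2/9, -2.
So there are 3 positive, 1 negative pivots.
Hence Q is indefinite.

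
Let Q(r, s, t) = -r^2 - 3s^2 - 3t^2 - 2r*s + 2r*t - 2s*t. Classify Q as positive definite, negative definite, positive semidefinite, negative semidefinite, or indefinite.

Write A = [[-1, -1, 1], [-1, -3, -1], [1, -1, -3]].
Congruent diagonalization of A (simultaneous row and column reduction) yields pivots -1, -2, 0.
Counting signs: 2 negative, 1 zero.
Hence Q is negative semidefinite.

negative semidefinite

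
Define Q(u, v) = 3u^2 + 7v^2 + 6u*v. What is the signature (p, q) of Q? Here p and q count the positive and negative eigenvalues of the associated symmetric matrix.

(2, 0)

Write A = [[3, 3], [3, 7]].
An LDLᵀ factorisation of A has diagonal entries 3, 4.
Counting signs: 2 positive.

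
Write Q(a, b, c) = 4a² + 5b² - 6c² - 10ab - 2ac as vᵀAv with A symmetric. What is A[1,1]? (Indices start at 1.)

The coefficient of a² in Q is 4, and that is exactly A[1,1].

4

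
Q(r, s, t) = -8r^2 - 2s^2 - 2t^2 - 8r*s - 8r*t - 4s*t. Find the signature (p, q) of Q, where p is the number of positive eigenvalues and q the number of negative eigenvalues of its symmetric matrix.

(0, 1)

Write A = [[-8, -4, -4], [-4, -2, -2], [-4, -2, -2]].
Congruent diagonalization of A (simultaneous row and column reduction) yields pivots -8, 0, 0.
Counting signs: 1 negative, 2 zero.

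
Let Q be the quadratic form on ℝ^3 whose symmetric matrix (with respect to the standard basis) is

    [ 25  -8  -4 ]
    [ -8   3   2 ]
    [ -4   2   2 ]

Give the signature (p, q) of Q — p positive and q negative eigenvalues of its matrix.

(3, 0)

An LDLᵀ factorisation of A has diagonal entries 25, 11/25, 2/11.
So there are 3 positive pivots.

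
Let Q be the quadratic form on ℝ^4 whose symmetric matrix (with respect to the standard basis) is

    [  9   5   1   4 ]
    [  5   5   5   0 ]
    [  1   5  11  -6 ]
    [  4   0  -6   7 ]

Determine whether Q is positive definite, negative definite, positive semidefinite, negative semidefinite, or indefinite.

positive definite

An LDLᵀ factorisation of A has diagonal entries 9, 20/9, 2, 1.
So there are 4 positive pivots.
Hence Q is positive definite.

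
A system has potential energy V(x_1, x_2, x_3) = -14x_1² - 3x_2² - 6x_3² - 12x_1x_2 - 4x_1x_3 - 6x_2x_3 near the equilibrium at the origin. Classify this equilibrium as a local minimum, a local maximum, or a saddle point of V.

saddle point

The Hessian at the origin is H = [[-28, -12, -4], [-12, -6, -6], [-4, -6, -12]].
An LDLᵀ factorisation of H has diagonal entries -28, -6/7, 10.
So there are 1 positive, 2 negative pivots.
H is indefinite, so the origin is a saddle point.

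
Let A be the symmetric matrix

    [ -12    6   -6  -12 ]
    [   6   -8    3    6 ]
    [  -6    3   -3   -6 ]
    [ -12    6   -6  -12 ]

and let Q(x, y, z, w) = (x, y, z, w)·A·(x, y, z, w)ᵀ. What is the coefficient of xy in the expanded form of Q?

The coefficient of xy is A[1,2] + A[2,1] = 2·6 = 12.

12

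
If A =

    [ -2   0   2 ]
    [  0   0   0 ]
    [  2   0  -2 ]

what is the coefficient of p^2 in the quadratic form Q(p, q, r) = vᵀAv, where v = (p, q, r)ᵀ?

-2

The coefficient of p^2 is the diagonal entry A[1,1] = -2.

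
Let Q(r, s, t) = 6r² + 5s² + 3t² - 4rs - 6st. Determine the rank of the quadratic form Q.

Write A = [[6, -2, 0], [-2, 5, -3], [0, -3, 3]].
Row-reducing A symmetrically gives the diagonal entries 6, 13/3, 12/13.
That gives 3 positive pivots.
The rank is the number of nonzero pivots: 3.

3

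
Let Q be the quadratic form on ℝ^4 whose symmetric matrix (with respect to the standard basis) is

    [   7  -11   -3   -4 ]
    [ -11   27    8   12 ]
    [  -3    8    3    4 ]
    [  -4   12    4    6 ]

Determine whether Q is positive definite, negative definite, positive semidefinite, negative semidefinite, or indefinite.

Leading principal minors: Δ_1 = 7, Δ_2 = 68, Δ_3 = 41, Δ_4 = 6.
All leading principal minors are positive, so by Sylvester's criterion Q is positive definite.

positive definite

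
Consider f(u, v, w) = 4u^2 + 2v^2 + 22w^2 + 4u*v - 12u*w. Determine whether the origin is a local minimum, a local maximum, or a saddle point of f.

The Hessian at the origin is H = [[8, 4, -12], [4, 4, 0], [-12, 0, 44]].
Congruent diagonalization of H (simultaneous row and column reduction) yields pivots 8, 2, 8.
That gives 3 positive pivots.
H is positive definite, so the origin is a strict local minimum.

local minimum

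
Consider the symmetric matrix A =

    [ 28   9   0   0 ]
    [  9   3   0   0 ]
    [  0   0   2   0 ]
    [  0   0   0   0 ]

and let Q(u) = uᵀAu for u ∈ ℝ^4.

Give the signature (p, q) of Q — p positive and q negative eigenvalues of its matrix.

(3, 0)

Symmetric row and column elimination reduces A to a congruent diagonal form with pivots 28, 3/28, 2, 0.
Counting signs: 3 positive, 1 zero.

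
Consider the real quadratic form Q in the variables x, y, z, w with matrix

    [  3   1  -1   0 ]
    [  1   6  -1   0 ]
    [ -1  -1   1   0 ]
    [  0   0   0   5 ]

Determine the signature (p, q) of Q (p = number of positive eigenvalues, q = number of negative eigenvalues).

(4, 0)

An LDLᵀ factorisation of A has diagonal entries 3, 17/3, 10/17, 5.
So there are 4 positive pivots.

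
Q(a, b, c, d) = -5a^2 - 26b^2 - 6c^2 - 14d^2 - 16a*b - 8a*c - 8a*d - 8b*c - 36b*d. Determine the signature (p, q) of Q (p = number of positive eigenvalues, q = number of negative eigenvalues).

(0, 4)

Write A = [[-5, -8, -4, -4], [-8, -26, -4, -18], [-4, -4, -6, 0], [-4, -18, 0, -14]].
Applying the same elementary operations to the rows and columns of A produces a congruent diagonal matrix with entries -5, -66/5, -26/11, -4/39.
So there are 4 negative pivots.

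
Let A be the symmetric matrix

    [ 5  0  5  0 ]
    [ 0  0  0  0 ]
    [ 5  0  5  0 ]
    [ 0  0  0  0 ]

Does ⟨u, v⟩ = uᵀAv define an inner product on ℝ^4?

no

Symmetric row and column elimination reduces A to a congruent diagonal form with pivots 5, 0, 0, 0.
That gives 1 positive, 3 zero pivots.
Hence Q is positive semidefinite.
⟨·,·⟩ is an inner product exactly when A is positive definite.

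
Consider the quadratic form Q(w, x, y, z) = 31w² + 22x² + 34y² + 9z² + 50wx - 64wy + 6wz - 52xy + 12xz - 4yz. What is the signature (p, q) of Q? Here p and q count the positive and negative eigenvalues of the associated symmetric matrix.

(3, 1)

The associated matrix is A = [[31, 25, -32, 3], [25, 22, -26, 6], [-32, -26, 34, -2], [3, 6, -2, 9]].
An LDLᵀ factorisation of A has diagonal entries 31, 57/31, 18/19, -5/9.
Counting signs: 3 positive, 1 negative.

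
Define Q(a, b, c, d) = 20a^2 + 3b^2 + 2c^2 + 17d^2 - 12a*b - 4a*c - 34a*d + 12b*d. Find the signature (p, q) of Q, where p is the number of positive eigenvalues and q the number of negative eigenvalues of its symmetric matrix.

The symmetric matrix is A = [[20, -6, -2, -17], [-6, 3, 0, 6], [-2, 0, 2, 0], [-17, 6, 0, 17]].
Applying the same elementary operations to the rows and columns of A produces a congruent diagonal matrix with entries 20, 6/5, 3/2, 5/6.
Counting signs: 4 positive.

(4, 0)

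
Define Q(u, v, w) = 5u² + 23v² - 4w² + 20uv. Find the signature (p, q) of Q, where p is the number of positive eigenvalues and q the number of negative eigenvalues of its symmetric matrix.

(2, 1)

Write A = [[5, 10, 0], [10, 23, 0], [0, 0, -4]].
An LDLᵀ factorisation of A has diagonal entries 5, 3, -4.
Counting signs: 2 positive, 1 negative.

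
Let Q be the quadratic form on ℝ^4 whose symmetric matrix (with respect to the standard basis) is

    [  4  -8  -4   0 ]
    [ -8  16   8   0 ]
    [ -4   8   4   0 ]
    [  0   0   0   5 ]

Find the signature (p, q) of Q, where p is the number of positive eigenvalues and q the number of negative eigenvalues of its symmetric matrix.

Row-reducing A symmetrically gives the diagonal entries 4, 0, 0, 5.
Counting signs: 2 positive, 2 zero.

(2, 0)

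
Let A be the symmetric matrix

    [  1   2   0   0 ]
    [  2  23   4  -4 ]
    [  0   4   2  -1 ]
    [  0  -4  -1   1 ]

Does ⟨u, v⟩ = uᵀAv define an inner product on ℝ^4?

Row-reducing A symmetrically gives the diagonal entries 1, 19, 22/19, 3/22.
Counting signs: 4 positive.
Hence Q is positive definite.
⟨·,·⟩ is an inner product exactly when A is positive definite.

yes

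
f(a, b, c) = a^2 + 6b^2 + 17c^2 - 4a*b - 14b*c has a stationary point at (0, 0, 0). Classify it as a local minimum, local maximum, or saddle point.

The Hessian at the origin is H = [[2, -4, 0], [-4, 12, -14], [0, -14, 34]].
Symmetric row and column elimination reduces H to a congruent diagonal form with pivots 2, 4, -15.
So there are 2 positive, 1 negative pivots.
H is indefinite, so the origin is a saddle point.

saddle point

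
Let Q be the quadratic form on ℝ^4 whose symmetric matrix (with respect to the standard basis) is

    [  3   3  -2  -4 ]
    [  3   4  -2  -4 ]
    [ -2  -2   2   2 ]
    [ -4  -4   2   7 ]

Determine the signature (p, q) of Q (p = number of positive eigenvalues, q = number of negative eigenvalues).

Symmetric row and column elimination reduces A to a congruent diagonal form with pivots 3, 1, 2/3, 1.
Counting signs: 4 positive.

(4, 0)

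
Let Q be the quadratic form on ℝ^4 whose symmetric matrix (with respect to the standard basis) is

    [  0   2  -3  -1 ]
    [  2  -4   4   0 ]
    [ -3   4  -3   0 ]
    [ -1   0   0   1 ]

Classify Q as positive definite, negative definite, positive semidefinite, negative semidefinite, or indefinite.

indefinite

A is congruent to a diagonal matrix with 2 positive, 2 negative and 0 zero entries, so Q is indefinite.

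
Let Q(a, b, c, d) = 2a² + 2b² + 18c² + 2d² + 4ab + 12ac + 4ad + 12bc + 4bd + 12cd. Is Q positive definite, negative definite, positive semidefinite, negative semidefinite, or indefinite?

positive semidefinite

The symmetric matrix is A = [[2, 2, 6, 2], [2, 2, 6, 2], [6, 6, 18, 6], [2, 2, 6, 2]].
Row-reducing A symmetrically gives the diagonal entries 2, 0, 0, 0.
Counting signs: 1 positive, 3 zero.
Hence Q is positive semidefinite.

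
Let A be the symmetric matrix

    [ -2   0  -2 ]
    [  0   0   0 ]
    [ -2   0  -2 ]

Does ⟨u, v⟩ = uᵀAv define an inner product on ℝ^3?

Applying the same elementary operations to the rows and columns of A produces a congruent diagonal matrix with entries -2, 0, 0.
So there are 1 negative, 2 zero pivots.
Hence Q is negative semidefinite.
⟨·,·⟩ is an inner product exactly when A is positive definite.

no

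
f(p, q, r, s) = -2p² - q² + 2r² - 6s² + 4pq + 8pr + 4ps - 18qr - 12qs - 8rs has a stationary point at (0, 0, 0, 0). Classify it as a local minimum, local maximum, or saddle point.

saddle point

The Hessian at the origin is H = [[-4, 4, 8, 4], [4, -2, -18, -12], [8, -18, 4, -8], [4, -12, -8, -12]].
Congruent diagonalization of H (simultaneous row and column reduction) yields pivots -4, 2, -30, 40/3.
So there are 2 positive, 2 negative pivots.
H is indefinite, so the origin is a saddle point.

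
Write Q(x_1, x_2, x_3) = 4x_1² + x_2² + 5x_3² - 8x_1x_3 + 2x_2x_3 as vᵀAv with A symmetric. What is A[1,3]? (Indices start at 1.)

-4

The coefficient of x_1·x_3 in Q is -8. For a symmetric A this equals A[1,3] + A[3,1] = 2·A[1,3].
So A[1,3] = -8/2 = -4.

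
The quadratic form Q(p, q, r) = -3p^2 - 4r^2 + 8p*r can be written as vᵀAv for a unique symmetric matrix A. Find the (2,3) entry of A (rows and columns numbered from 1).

The coefficient of q·r in Q is 0. For a symmetric A this equals A[2,3] + A[3,2] = 2·A[2,3].
So A[2,3] = 0/2 = 0.

0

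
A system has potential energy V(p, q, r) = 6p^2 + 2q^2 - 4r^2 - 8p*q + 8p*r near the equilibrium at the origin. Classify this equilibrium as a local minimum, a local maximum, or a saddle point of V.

saddle point

The Hessian at the origin is H = [[12, -8, 8], [-8, 4, 0], [8, 0, -8]].
Applying the same elementary operations to the rows and columns of H produces a congruent diagonal matrix with entries 12, -4/3, 8.
So there are 2 positive, 1 negative pivots.
H is indefinite, so the origin is a saddle point.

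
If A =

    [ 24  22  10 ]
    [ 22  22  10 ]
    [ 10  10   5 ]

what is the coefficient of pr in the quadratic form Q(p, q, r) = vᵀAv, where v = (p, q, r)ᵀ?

The coefficient of pr is A[1,3] + A[3,1] = 2·10 = 20.

20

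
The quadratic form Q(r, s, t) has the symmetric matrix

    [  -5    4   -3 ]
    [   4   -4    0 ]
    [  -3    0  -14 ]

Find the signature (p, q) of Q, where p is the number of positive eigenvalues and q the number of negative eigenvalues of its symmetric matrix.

Row-reducing A symmetrically gives the diagonal entries -5, -4/5, -5.
That gives 3 negative pivots.

(0, 3)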